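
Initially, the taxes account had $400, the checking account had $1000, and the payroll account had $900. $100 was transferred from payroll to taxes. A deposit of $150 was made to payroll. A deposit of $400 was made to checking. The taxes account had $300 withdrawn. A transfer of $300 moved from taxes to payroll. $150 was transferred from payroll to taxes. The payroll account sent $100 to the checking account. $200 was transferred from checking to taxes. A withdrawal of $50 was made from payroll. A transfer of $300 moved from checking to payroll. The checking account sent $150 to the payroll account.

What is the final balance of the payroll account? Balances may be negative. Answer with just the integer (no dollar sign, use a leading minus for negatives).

Tracking account balances step by step:
Start: taxes=400, checking=1000, payroll=900
Event 1 (transfer 100 payroll -> taxes): payroll: 900 - 100 = 800, taxes: 400 + 100 = 500. Balances: taxes=500, checking=1000, payroll=800
Event 2 (deposit 150 to payroll): payroll: 800 + 150 = 950. Balances: taxes=500, checking=1000, payroll=950
Event 3 (deposit 400 to checking): checking: 1000 + 400 = 1400. Balances: taxes=500, checking=1400, payroll=950
Event 4 (withdraw 300 from taxes): taxes: 500 - 300 = 200. Balances: taxes=200, checking=1400, payroll=950
Event 5 (transfer 300 taxes -> payroll): taxes: 200 - 300 = -100, payroll: 950 + 300 = 1250. Balances: taxes=-100, checking=1400, payroll=1250
Event 6 (transfer 150 payroll -> taxes): payroll: 1250 - 150 = 1100, taxes: -100 + 150 = 50. Balances: taxes=50, checking=1400, payroll=1100
Event 7 (transfer 100 payroll -> checking): payroll: 1100 - 100 = 1000, checking: 1400 + 100 = 1500. Balances: taxes=50, checking=1500, payroll=1000
Event 8 (transfer 200 checking -> taxes): checking: 1500 - 200 = 1300, taxes: 50 + 200 = 250. Balances: taxes=250, checking=1300, payroll=1000
Event 9 (withdraw 50 from payroll): payroll: 1000 - 50 = 950. Balances: taxes=250, checking=1300, payroll=950
Event 10 (transfer 300 checking -> payroll): checking: 1300 - 300 = 1000, payroll: 950 + 300 = 1250. Balances: taxes=250, checking=1000, payroll=1250
Event 11 (transfer 150 checking -> payroll): checking: 1000 - 150 = 850, payroll: 1250 + 150 = 1400. Balances: taxes=250, checking=850, payroll=1400

Final balance of payroll: 1400

Answer: 1400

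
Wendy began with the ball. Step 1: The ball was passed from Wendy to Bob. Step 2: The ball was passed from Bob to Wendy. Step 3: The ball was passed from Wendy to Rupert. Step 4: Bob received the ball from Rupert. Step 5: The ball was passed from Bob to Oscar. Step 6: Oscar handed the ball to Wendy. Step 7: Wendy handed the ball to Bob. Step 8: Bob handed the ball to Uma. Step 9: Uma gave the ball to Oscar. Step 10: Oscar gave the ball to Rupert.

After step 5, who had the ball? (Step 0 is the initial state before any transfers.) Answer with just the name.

Answer: Oscar

Derivation:
Tracking the ball holder through step 5:
After step 0 (start): Wendy
After step 1: Bob
After step 2: Wendy
After step 3: Rupert
After step 4: Bob
After step 5: Oscar

At step 5, the holder is Oscar.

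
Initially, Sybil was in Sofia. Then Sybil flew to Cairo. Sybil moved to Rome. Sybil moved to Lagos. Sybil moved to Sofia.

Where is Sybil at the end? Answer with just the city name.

Answer: Sofia

Derivation:
Tracking Sybil's location:
Start: Sybil is in Sofia.
After move 1: Sofia -> Cairo. Sybil is in Cairo.
After move 2: Cairo -> Rome. Sybil is in Rome.
After move 3: Rome -> Lagos. Sybil is in Lagos.
After move 4: Lagos -> Sofia. Sybil is in Sofia.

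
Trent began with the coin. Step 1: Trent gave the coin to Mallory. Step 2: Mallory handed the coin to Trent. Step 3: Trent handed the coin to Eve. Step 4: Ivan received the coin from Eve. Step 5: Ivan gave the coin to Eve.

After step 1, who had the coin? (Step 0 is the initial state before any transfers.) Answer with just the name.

Tracking the coin holder through step 1:
After step 0 (start): Trent
After step 1: Mallory

At step 1, the holder is Mallory.

Answer: Mallory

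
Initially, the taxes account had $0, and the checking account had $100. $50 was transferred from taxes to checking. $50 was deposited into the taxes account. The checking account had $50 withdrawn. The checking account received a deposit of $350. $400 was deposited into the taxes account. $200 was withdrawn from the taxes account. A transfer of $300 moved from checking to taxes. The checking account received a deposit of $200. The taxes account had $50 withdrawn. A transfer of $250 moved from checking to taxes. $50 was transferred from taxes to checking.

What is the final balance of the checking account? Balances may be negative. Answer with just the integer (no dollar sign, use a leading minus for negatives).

Answer: 150

Derivation:
Tracking account balances step by step:
Start: taxes=0, checking=100
Event 1 (transfer 50 taxes -> checking): taxes: 0 - 50 = -50, checking: 100 + 50 = 150. Balances: taxes=-50, checking=150
Event 2 (deposit 50 to taxes): taxes: -50 + 50 = 0. Balances: taxes=0, checking=150
Event 3 (withdraw 50 from checking): checking: 150 - 50 = 100. Balances: taxes=0, checking=100
Event 4 (deposit 350 to checking): checking: 100 + 350 = 450. Balances: taxes=0, checking=450
Event 5 (deposit 400 to taxes): taxes: 0 + 400 = 400. Balances: taxes=400, checking=450
Event 6 (withdraw 200 from taxes): taxes: 400 - 200 = 200. Balances: taxes=200, checking=450
Event 7 (transfer 300 checking -> taxes): checking: 450 - 300 = 150, taxes: 200 + 300 = 500. Balances: taxes=500, checking=150
Event 8 (deposit 200 to checking): checking: 150 + 200 = 350. Balances: taxes=500, checking=350
Event 9 (withdraw 50 from taxes): taxes: 500 - 50 = 450. Balances: taxes=450, checking=350
Event 10 (transfer 250 checking -> taxes): checking: 350 - 250 = 100, taxes: 450 + 250 = 700. Balances: taxes=700, checking=100
Event 11 (transfer 50 taxes -> checking): taxes: 700 - 50 = 650, checking: 100 + 50 = 150. Balances: taxes=650, checking=150

Final balance of checking: 150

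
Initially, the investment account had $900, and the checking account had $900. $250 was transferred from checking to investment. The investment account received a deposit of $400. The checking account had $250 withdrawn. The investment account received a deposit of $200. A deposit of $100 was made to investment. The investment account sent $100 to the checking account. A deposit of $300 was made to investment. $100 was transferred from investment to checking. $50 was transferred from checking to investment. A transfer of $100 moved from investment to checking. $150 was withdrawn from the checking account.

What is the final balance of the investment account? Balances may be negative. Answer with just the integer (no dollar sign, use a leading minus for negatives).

Answer: 1900

Derivation:
Tracking account balances step by step:
Start: investment=900, checking=900
Event 1 (transfer 250 checking -> investment): checking: 900 - 250 = 650, investment: 900 + 250 = 1150. Balances: investment=1150, checking=650
Event 2 (deposit 400 to investment): investment: 1150 + 400 = 1550. Balances: investment=1550, checking=650
Event 3 (withdraw 250 from checking): checking: 650 - 250 = 400. Balances: investment=1550, checking=400
Event 4 (deposit 200 to investment): investment: 1550 + 200 = 1750. Balances: investment=1750, checking=400
Event 5 (deposit 100 to investment): investment: 1750 + 100 = 1850. Balances: investment=1850, checking=400
Event 6 (transfer 100 investment -> checking): investment: 1850 - 100 = 1750, checking: 400 + 100 = 500. Balances: investment=1750, checking=500
Event 7 (deposit 300 to investment): investment: 1750 + 300 = 2050. Balances: investment=2050, checking=500
Event 8 (transfer 100 investment -> checking): investment: 2050 - 100 = 1950, checking: 500 + 100 = 600. Balances: investment=1950, checking=600
Event 9 (transfer 50 checking -> investment): checking: 600 - 50 = 550, investment: 1950 + 50 = 2000. Balances: investment=2000, checking=550
Event 10 (transfer 100 investment -> checking): investment: 2000 - 100 = 1900, checking: 550 + 100 = 650. Balances: investment=1900, checking=650
Event 11 (withdraw 150 from checking): checking: 650 - 150 = 500. Balances: investment=1900, checking=500

Final balance of investment: 1900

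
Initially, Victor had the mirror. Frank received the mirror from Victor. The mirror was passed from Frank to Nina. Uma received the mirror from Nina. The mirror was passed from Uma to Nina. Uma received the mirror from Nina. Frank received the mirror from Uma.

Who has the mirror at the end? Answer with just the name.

Tracking the mirror through each event:
Start: Victor has the mirror.
After event 1: Frank has the mirror.
After event 2: Nina has the mirror.
After event 3: Uma has the mirror.
After event 4: Nina has the mirror.
After event 5: Uma has the mirror.
After event 6: Frank has the mirror.

Answer: Frank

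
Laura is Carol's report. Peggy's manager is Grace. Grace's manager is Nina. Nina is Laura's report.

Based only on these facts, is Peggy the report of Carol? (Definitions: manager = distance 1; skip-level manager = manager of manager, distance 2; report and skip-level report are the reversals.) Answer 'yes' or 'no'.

Answer: no

Derivation:
Reconstructing the manager chain from the given facts:
  Carol -> Laura -> Nina -> Grace -> Peggy
(each arrow means 'manager of the next')
Positions in the chain (0 = top):
  position of Carol: 0
  position of Laura: 1
  position of Nina: 2
  position of Grace: 3
  position of Peggy: 4

Peggy is at position 4, Carol is at position 0; signed distance (j - i) = -4.
'report' requires j - i = -1. Actual distance is -4, so the relation does NOT hold.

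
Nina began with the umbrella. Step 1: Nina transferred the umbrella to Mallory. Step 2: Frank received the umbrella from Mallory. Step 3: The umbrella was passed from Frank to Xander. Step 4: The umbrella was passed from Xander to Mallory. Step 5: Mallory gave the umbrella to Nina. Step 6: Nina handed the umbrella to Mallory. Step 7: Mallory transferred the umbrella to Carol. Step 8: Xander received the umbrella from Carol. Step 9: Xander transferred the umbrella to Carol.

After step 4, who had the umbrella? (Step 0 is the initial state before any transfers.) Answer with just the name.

Answer: Mallory

Derivation:
Tracking the umbrella holder through step 4:
After step 0 (start): Nina
After step 1: Mallory
After step 2: Frank
After step 3: Xander
After step 4: Mallory

At step 4, the holder is Mallory.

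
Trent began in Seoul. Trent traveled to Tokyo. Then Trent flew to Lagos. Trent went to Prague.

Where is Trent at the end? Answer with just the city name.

Tracking Trent's location:
Start: Trent is in Seoul.
After move 1: Seoul -> Tokyo. Trent is in Tokyo.
After move 2: Tokyo -> Lagos. Trent is in Lagos.
After move 3: Lagos -> Prague. Trent is in Prague.

Answer: Prague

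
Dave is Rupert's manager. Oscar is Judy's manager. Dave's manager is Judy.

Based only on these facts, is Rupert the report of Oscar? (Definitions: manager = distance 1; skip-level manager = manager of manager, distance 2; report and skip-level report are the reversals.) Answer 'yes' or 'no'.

Reconstructing the manager chain from the given facts:
  Oscar -> Judy -> Dave -> Rupert
(each arrow means 'manager of the next')
Positions in the chain (0 = top):
  position of Oscar: 0
  position of Judy: 1
  position of Dave: 2
  position of Rupert: 3

Rupert is at position 3, Oscar is at position 0; signed distance (j - i) = -3.
'report' requires j - i = -1. Actual distance is -3, so the relation does NOT hold.

Answer: no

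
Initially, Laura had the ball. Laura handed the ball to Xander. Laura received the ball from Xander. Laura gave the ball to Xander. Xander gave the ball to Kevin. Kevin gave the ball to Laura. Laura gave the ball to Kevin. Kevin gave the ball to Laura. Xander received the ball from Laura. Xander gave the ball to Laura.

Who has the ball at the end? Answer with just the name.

Answer: Laura

Derivation:
Tracking the ball through each event:
Start: Laura has the ball.
After event 1: Xander has the ball.
After event 2: Laura has the ball.
After event 3: Xander has the ball.
After event 4: Kevin has the ball.
After event 5: Laura has the ball.
After event 6: Kevin has the ball.
After event 7: Laura has the ball.
After event 8: Xander has the ball.
After event 9: Laura has the ball.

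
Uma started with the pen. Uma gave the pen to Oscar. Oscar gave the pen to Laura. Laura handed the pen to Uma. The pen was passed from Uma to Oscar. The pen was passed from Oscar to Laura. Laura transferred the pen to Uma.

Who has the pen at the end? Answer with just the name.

Answer: Uma

Derivation:
Tracking the pen through each event:
Start: Uma has the pen.
After event 1: Oscar has the pen.
After event 2: Laura has the pen.
After event 3: Uma has the pen.
After event 4: Oscar has the pen.
After event 5: Laura has the pen.
After event 6: Uma has the pen.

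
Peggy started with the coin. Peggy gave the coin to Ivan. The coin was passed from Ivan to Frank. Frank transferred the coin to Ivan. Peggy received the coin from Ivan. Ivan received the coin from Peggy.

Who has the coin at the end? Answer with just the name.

Tracking the coin through each event:
Start: Peggy has the coin.
After event 1: Ivan has the coin.
After event 2: Frank has the coin.
After event 3: Ivan has the coin.
After event 4: Peggy has the coin.
After event 5: Ivan has the coin.

Answer: Ivan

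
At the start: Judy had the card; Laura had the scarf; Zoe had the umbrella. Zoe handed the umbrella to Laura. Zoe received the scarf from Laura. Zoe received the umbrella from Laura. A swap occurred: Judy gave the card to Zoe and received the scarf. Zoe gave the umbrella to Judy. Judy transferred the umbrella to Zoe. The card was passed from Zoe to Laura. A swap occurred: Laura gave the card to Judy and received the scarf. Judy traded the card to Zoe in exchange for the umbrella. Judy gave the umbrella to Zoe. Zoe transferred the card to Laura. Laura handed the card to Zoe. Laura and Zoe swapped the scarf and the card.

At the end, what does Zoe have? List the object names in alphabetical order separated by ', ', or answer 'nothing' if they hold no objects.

Answer: scarf, umbrella

Derivation:
Tracking all object holders:
Start: card:Judy, scarf:Laura, umbrella:Zoe
Event 1 (give umbrella: Zoe -> Laura). State: card:Judy, scarf:Laura, umbrella:Laura
Event 2 (give scarf: Laura -> Zoe). State: card:Judy, scarf:Zoe, umbrella:Laura
Event 3 (give umbrella: Laura -> Zoe). State: card:Judy, scarf:Zoe, umbrella:Zoe
Event 4 (swap card<->scarf: now card:Zoe, scarf:Judy). State: card:Zoe, scarf:Judy, umbrella:Zoe
Event 5 (give umbrella: Zoe -> Judy). State: card:Zoe, scarf:Judy, umbrella:Judy
Event 6 (give umbrella: Judy -> Zoe). State: card:Zoe, scarf:Judy, umbrella:Zoe
Event 7 (give card: Zoe -> Laura). State: card:Laura, scarf:Judy, umbrella:Zoe
Event 8 (swap card<->scarf: now card:Judy, scarf:Laura). State: card:Judy, scarf:Laura, umbrella:Zoe
Event 9 (swap card<->umbrella: now card:Zoe, umbrella:Judy). State: card:Zoe, scarf:Laura, umbrella:Judy
Event 10 (give umbrella: Judy -> Zoe). State: card:Zoe, scarf:Laura, umbrella:Zoe
Event 11 (give card: Zoe -> Laura). State: card:Laura, scarf:Laura, umbrella:Zoe
Event 12 (give card: Laura -> Zoe). State: card:Zoe, scarf:Laura, umbrella:Zoe
Event 13 (swap scarf<->card: now scarf:Zoe, card:Laura). State: card:Laura, scarf:Zoe, umbrella:Zoe

Final state: card:Laura, scarf:Zoe, umbrella:Zoe
Zoe holds: scarf, umbrella.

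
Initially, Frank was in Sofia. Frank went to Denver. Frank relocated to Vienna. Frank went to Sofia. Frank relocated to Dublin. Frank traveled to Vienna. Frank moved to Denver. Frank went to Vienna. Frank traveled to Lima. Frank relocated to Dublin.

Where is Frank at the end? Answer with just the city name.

Tracking Frank's location:
Start: Frank is in Sofia.
After move 1: Sofia -> Denver. Frank is in Denver.
After move 2: Denver -> Vienna. Frank is in Vienna.
After move 3: Vienna -> Sofia. Frank is in Sofia.
After move 4: Sofia -> Dublin. Frank is in Dublin.
After move 5: Dublin -> Vienna. Frank is in Vienna.
After move 6: Vienna -> Denver. Frank is in Denver.
After move 7: Denver -> Vienna. Frank is in Vienna.
After move 8: Vienna -> Lima. Frank is in Lima.
After move 9: Lima -> Dublin. Frank is in Dublin.

Answer: Dublin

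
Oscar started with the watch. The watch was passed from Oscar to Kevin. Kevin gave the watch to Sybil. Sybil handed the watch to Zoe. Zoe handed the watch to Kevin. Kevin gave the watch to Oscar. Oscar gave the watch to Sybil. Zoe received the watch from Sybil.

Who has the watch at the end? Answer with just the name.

Tracking the watch through each event:
Start: Oscar has the watch.
After event 1: Kevin has the watch.
After event 2: Sybil has the watch.
After event 3: Zoe has the watch.
After event 4: Kevin has the watch.
After event 5: Oscar has the watch.
After event 6: Sybil has the watch.
After event 7: Zoe has the watch.

Answer: Zoe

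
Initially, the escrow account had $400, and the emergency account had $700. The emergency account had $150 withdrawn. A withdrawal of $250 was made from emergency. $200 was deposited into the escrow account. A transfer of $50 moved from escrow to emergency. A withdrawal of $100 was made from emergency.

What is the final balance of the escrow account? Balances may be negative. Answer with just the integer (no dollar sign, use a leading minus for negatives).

Tracking account balances step by step:
Start: escrow=400, emergency=700
Event 1 (withdraw 150 from emergency): emergency: 700 - 150 = 550. Balances: escrow=400, emergency=550
Event 2 (withdraw 250 from emergency): emergency: 550 - 250 = 300. Balances: escrow=400, emergency=300
Event 3 (deposit 200 to escrow): escrow: 400 + 200 = 600. Balances: escrow=600, emergency=300
Event 4 (transfer 50 escrow -> emergency): escrow: 600 - 50 = 550, emergency: 300 + 50 = 350. Balances: escrow=550, emergency=350
Event 5 (withdraw 100 from emergency): emergency: 350 - 100 = 250. Balances: escrow=550, emergency=250

Final balance of escrow: 550

Answer: 550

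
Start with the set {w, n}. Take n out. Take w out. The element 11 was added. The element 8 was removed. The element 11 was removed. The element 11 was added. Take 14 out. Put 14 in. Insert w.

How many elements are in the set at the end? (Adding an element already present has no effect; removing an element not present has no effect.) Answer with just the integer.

Answer: 3

Derivation:
Tracking the set through each operation:
Start: {n, w}
Event 1 (remove n): removed. Set: {w}
Event 2 (remove w): removed. Set: {}
Event 3 (add 11): added. Set: {11}
Event 4 (remove 8): not present, no change. Set: {11}
Event 5 (remove 11): removed. Set: {}
Event 6 (add 11): added. Set: {11}
Event 7 (remove 14): not present, no change. Set: {11}
Event 8 (add 14): added. Set: {11, 14}
Event 9 (add w): added. Set: {11, 14, w}

Final set: {11, 14, w} (size 3)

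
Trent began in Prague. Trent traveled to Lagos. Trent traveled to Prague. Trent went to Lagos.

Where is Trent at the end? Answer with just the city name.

Tracking Trent's location:
Start: Trent is in Prague.
After move 1: Prague -> Lagos. Trent is in Lagos.
After move 2: Lagos -> Prague. Trent is in Prague.
After move 3: Prague -> Lagos. Trent is in Lagos.

Answer: Lagos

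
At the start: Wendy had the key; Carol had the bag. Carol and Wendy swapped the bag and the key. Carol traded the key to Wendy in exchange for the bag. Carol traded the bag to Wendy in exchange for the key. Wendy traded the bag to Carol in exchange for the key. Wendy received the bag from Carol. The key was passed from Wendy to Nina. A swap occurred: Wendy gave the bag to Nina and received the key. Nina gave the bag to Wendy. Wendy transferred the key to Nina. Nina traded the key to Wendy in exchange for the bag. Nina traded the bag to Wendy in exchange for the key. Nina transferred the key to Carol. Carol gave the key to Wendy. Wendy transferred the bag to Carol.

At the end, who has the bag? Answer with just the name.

Answer: Carol

Derivation:
Tracking all object holders:
Start: key:Wendy, bag:Carol
Event 1 (swap bag<->key: now bag:Wendy, key:Carol). State: key:Carol, bag:Wendy
Event 2 (swap key<->bag: now key:Wendy, bag:Carol). State: key:Wendy, bag:Carol
Event 3 (swap bag<->key: now bag:Wendy, key:Carol). State: key:Carol, bag:Wendy
Event 4 (swap bag<->key: now bag:Carol, key:Wendy). State: key:Wendy, bag:Carol
Event 5 (give bag: Carol -> Wendy). State: key:Wendy, bag:Wendy
Event 6 (give key: Wendy -> Nina). State: key:Nina, bag:Wendy
Event 7 (swap bag<->key: now bag:Nina, key:Wendy). State: key:Wendy, bag:Nina
Event 8 (give bag: Nina -> Wendy). State: key:Wendy, bag:Wendy
Event 9 (give key: Wendy -> Nina). State: key:Nina, bag:Wendy
Event 10 (swap key<->bag: now key:Wendy, bag:Nina). State: key:Wendy, bag:Nina
Event 11 (swap bag<->key: now bag:Wendy, key:Nina). State: key:Nina, bag:Wendy
Event 12 (give key: Nina -> Carol). State: key:Carol, bag:Wendy
Event 13 (give key: Carol -> Wendy). State: key:Wendy, bag:Wendy
Event 14 (give bag: Wendy -> Carol). State: key:Wendy, bag:Carol

Final state: key:Wendy, bag:Carol
The bag is held by Carol.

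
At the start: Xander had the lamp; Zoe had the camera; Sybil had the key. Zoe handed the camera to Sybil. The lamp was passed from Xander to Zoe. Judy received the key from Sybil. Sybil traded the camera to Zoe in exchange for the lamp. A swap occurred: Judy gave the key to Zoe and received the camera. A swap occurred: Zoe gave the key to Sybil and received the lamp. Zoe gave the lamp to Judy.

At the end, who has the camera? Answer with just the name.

Answer: Judy

Derivation:
Tracking all object holders:
Start: lamp:Xander, camera:Zoe, key:Sybil
Event 1 (give camera: Zoe -> Sybil). State: lamp:Xander, camera:Sybil, key:Sybil
Event 2 (give lamp: Xander -> Zoe). State: lamp:Zoe, camera:Sybil, key:Sybil
Event 3 (give key: Sybil -> Judy). State: lamp:Zoe, camera:Sybil, key:Judy
Event 4 (swap camera<->lamp: now camera:Zoe, lamp:Sybil). State: lamp:Sybil, camera:Zoe, key:Judy
Event 5 (swap key<->camera: now key:Zoe, camera:Judy). State: lamp:Sybil, camera:Judy, key:Zoe
Event 6 (swap key<->lamp: now key:Sybil, lamp:Zoe). State: lamp:Zoe, camera:Judy, key:Sybil
Event 7 (give lamp: Zoe -> Judy). State: lamp:Judy, camera:Judy, key:Sybil

Final state: lamp:Judy, camera:Judy, key:Sybil
The camera is held by Judy.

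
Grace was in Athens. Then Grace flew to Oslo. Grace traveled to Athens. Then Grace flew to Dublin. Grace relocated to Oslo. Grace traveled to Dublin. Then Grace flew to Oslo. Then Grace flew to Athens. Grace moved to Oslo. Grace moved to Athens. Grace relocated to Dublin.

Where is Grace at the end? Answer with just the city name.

Answer: Dublin

Derivation:
Tracking Grace's location:
Start: Grace is in Athens.
After move 1: Athens -> Oslo. Grace is in Oslo.
After move 2: Oslo -> Athens. Grace is in Athens.
After move 3: Athens -> Dublin. Grace is in Dublin.
After move 4: Dublin -> Oslo. Grace is in Oslo.
After move 5: Oslo -> Dublin. Grace is in Dublin.
After move 6: Dublin -> Oslo. Grace is in Oslo.
After move 7: Oslo -> Athens. Grace is in Athens.
After move 8: Athens -> Oslo. Grace is in Oslo.
After move 9: Oslo -> Athens. Grace is in Athens.
After move 10: Athens -> Dublin. Grace is in Dublin.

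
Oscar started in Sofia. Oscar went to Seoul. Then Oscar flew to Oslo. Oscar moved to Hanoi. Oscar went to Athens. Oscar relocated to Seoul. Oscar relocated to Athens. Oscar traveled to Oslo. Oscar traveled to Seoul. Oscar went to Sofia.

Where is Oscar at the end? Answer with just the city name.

Answer: Sofia

Derivation:
Tracking Oscar's location:
Start: Oscar is in Sofia.
After move 1: Sofia -> Seoul. Oscar is in Seoul.
After move 2: Seoul -> Oslo. Oscar is in Oslo.
After move 3: Oslo -> Hanoi. Oscar is in Hanoi.
After move 4: Hanoi -> Athens. Oscar is in Athens.
After move 5: Athens -> Seoul. Oscar is in Seoul.
After move 6: Seoul -> Athens. Oscar is in Athens.
After move 7: Athens -> Oslo. Oscar is in Oslo.
After move 8: Oslo -> Seoul. Oscar is in Seoul.
After move 9: Seoul -> Sofia. Oscar is in Sofia.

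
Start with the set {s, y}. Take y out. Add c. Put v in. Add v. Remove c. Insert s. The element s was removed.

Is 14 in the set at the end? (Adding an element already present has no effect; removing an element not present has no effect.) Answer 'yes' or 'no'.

Answer: no

Derivation:
Tracking the set through each operation:
Start: {s, y}
Event 1 (remove y): removed. Set: {s}
Event 2 (add c): added. Set: {c, s}
Event 3 (add v): added. Set: {c, s, v}
Event 4 (add v): already present, no change. Set: {c, s, v}
Event 5 (remove c): removed. Set: {s, v}
Event 6 (add s): already present, no change. Set: {s, v}
Event 7 (remove s): removed. Set: {v}

Final set: {v} (size 1)
14 is NOT in the final set.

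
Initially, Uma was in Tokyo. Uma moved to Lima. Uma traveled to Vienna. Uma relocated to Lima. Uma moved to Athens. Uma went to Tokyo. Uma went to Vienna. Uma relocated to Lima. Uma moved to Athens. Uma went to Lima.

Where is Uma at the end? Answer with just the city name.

Answer: Lima

Derivation:
Tracking Uma's location:
Start: Uma is in Tokyo.
After move 1: Tokyo -> Lima. Uma is in Lima.
After move 2: Lima -> Vienna. Uma is in Vienna.
After move 3: Vienna -> Lima. Uma is in Lima.
After move 4: Lima -> Athens. Uma is in Athens.
After move 5: Athens -> Tokyo. Uma is in Tokyo.
After move 6: Tokyo -> Vienna. Uma is in Vienna.
After move 7: Vienna -> Lima. Uma is in Lima.
After move 8: Lima -> Athens. Uma is in Athens.
After move 9: Athens -> Lima. Uma is in Lima.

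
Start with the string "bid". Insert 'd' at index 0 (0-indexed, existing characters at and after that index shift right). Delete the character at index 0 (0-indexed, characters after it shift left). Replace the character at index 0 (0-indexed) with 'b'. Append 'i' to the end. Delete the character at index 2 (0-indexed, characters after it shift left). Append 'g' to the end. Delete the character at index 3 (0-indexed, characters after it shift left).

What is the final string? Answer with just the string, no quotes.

Answer: bii

Derivation:
Applying each edit step by step:
Start: "bid"
Op 1 (insert 'd' at idx 0): "bid" -> "dbid"
Op 2 (delete idx 0 = 'd'): "dbid" -> "bid"
Op 3 (replace idx 0: 'b' -> 'b'): "bid" -> "bid"
Op 4 (append 'i'): "bid" -> "bidi"
Op 5 (delete idx 2 = 'd'): "bidi" -> "bii"
Op 6 (append 'g'): "bii" -> "biig"
Op 7 (delete idx 3 = 'g'): "biig" -> "bii"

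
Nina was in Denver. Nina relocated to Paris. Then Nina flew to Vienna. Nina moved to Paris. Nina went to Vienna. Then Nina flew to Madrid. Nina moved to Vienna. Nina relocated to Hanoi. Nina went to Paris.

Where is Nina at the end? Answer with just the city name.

Answer: Paris

Derivation:
Tracking Nina's location:
Start: Nina is in Denver.
After move 1: Denver -> Paris. Nina is in Paris.
After move 2: Paris -> Vienna. Nina is in Vienna.
After move 3: Vienna -> Paris. Nina is in Paris.
After move 4: Paris -> Vienna. Nina is in Vienna.
After move 5: Vienna -> Madrid. Nina is in Madrid.
After move 6: Madrid -> Vienna. Nina is in Vienna.
After move 7: Vienna -> Hanoi. Nina is in Hanoi.
After move 8: Hanoi -> Paris. Nina is in Paris.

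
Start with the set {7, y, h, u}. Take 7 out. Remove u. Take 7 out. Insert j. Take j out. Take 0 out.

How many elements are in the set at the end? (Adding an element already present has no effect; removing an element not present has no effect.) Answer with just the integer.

Answer: 2

Derivation:
Tracking the set through each operation:
Start: {7, h, u, y}
Event 1 (remove 7): removed. Set: {h, u, y}
Event 2 (remove u): removed. Set: {h, y}
Event 3 (remove 7): not present, no change. Set: {h, y}
Event 4 (add j): added. Set: {h, j, y}
Event 5 (remove j): removed. Set: {h, y}
Event 6 (remove 0): not present, no change. Set: {h, y}

Final set: {h, y} (size 2)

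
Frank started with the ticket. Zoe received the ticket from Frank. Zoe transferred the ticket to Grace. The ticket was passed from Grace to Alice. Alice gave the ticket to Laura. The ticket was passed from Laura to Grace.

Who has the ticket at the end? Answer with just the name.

Answer: Grace

Derivation:
Tracking the ticket through each event:
Start: Frank has the ticket.
After event 1: Zoe has the ticket.
After event 2: Grace has the ticket.
After event 3: Alice has the ticket.
After event 4: Laura has the ticket.
After event 5: Grace has the ticket.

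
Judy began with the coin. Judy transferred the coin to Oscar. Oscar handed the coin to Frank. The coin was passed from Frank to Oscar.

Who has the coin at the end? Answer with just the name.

Tracking the coin through each event:
Start: Judy has the coin.
After event 1: Oscar has the coin.
After event 2: Frank has the coin.
After event 3: Oscar has the coin.

Answer: Oscar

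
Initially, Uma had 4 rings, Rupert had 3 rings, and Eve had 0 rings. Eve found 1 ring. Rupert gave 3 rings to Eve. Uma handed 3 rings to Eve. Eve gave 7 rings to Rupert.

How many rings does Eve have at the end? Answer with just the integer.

Answer: 0

Derivation:
Tracking counts step by step:
Start: Uma=4, Rupert=3, Eve=0
Event 1 (Eve +1): Eve: 0 -> 1. State: Uma=4, Rupert=3, Eve=1
Event 2 (Rupert -> Eve, 3): Rupert: 3 -> 0, Eve: 1 -> 4. State: Uma=4, Rupert=0, Eve=4
Event 3 (Uma -> Eve, 3): Uma: 4 -> 1, Eve: 4 -> 7. State: Uma=1, Rupert=0, Eve=7
Event 4 (Eve -> Rupert, 7): Eve: 7 -> 0, Rupert: 0 -> 7. State: Uma=1, Rupert=7, Eve=0

Eve's final count: 0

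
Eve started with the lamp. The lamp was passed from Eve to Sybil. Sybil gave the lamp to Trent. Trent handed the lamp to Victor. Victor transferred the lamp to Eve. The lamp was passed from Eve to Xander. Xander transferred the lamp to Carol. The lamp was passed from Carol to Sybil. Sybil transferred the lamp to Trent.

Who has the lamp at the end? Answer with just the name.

Tracking the lamp through each event:
Start: Eve has the lamp.
After event 1: Sybil has the lamp.
After event 2: Trent has the lamp.
After event 3: Victor has the lamp.
After event 4: Eve has the lamp.
After event 5: Xander has the lamp.
After event 6: Carol has the lamp.
After event 7: Sybil has the lamp.
After event 8: Trent has the lamp.

Answer: Trent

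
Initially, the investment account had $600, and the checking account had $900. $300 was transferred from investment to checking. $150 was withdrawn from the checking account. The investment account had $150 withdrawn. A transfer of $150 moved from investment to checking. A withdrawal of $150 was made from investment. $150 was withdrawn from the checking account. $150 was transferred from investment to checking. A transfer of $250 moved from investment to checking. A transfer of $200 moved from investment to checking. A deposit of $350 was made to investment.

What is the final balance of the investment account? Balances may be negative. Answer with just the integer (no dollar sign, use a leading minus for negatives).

Answer: -400

Derivation:
Tracking account balances step by step:
Start: investment=600, checking=900
Event 1 (transfer 300 investment -> checking): investment: 600 - 300 = 300, checking: 900 + 300 = 1200. Balances: investment=300, checking=1200
Event 2 (withdraw 150 from checking): checking: 1200 - 150 = 1050. Balances: investment=300, checking=1050
Event 3 (withdraw 150 from investment): investment: 300 - 150 = 150. Balances: investment=150, checking=1050
Event 4 (transfer 150 investment -> checking): investment: 150 - 150 = 0, checking: 1050 + 150 = 1200. Balances: investment=0, checking=1200
Event 5 (withdraw 150 from investment): investment: 0 - 150 = -150. Balances: investment=-150, checking=1200
Event 6 (withdraw 150 from checking): checking: 1200 - 150 = 1050. Balances: investment=-150, checking=1050
Event 7 (transfer 150 investment -> checking): investment: -150 - 150 = -300, checking: 1050 + 150 = 1200. Balances: investment=-300, checking=1200
Event 8 (transfer 250 investment -> checking): investment: -300 - 250 = -550, checking: 1200 + 250 = 1450. Balances: investment=-550, checking=1450
Event 9 (transfer 200 investment -> checking): investment: -550 - 200 = -750, checking: 1450 + 200 = 1650. Balances: investment=-750, checking=1650
Event 10 (deposit 350 to investment): investment: -750 + 350 = -400. Balances: investment=-400, checking=1650

Final balance of investment: -400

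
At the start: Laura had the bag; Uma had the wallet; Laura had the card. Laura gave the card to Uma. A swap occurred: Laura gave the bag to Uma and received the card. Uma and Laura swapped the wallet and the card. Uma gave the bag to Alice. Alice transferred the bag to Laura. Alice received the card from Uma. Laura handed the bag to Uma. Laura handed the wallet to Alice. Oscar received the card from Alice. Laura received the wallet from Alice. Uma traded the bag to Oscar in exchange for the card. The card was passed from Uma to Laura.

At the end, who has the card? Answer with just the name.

Answer: Laura

Derivation:
Tracking all object holders:
Start: bag:Laura, wallet:Uma, card:Laura
Event 1 (give card: Laura -> Uma). State: bag:Laura, wallet:Uma, card:Uma
Event 2 (swap bag<->card: now bag:Uma, card:Laura). State: bag:Uma, wallet:Uma, card:Laura
Event 3 (swap wallet<->card: now wallet:Laura, card:Uma). State: bag:Uma, wallet:Laura, card:Uma
Event 4 (give bag: Uma -> Alice). State: bag:Alice, wallet:Laura, card:Uma
Event 5 (give bag: Alice -> Laura). State: bag:Laura, wallet:Laura, card:Uma
Event 6 (give card: Uma -> Alice). State: bag:Laura, wallet:Laura, card:Alice
Event 7 (give bag: Laura -> Uma). State: bag:Uma, wallet:Laura, card:Alice
Event 8 (give wallet: Laura -> Alice). State: bag:Uma, wallet:Alice, card:Alice
Event 9 (give card: Alice -> Oscar). State: bag:Uma, wallet:Alice, card:Oscar
Event 10 (give wallet: Alice -> Laura). State: bag:Uma, wallet:Laura, card:Oscar
Event 11 (swap bag<->card: now bag:Oscar, card:Uma). State: bag:Oscar, wallet:Laura, card:Uma
Event 12 (give card: Uma -> Laura). State: bag:Oscar, wallet:Laura, card:Laura

Final state: bag:Oscar, wallet:Laura, card:Laura
The card is held by Laura.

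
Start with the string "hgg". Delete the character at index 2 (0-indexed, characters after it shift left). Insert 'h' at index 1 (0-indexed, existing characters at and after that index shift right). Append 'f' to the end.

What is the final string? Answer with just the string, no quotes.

Applying each edit step by step:
Start: "hgg"
Op 1 (delete idx 2 = 'g'): "hgg" -> "hg"
Op 2 (insert 'h' at idx 1): "hg" -> "hhg"
Op 3 (append 'f'): "hhg" -> "hhgf"

Answer: hhgf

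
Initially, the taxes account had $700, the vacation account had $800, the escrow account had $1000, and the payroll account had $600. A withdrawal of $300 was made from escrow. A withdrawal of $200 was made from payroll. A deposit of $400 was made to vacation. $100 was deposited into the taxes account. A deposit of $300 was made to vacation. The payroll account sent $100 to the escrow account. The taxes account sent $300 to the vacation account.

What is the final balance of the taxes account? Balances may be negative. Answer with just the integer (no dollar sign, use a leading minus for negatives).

Answer: 500

Derivation:
Tracking account balances step by step:
Start: taxes=700, vacation=800, escrow=1000, payroll=600
Event 1 (withdraw 300 from escrow): escrow: 1000 - 300 = 700. Balances: taxes=700, vacation=800, escrow=700, payroll=600
Event 2 (withdraw 200 from payroll): payroll: 600 - 200 = 400. Balances: taxes=700, vacation=800, escrow=700, payroll=400
Event 3 (deposit 400 to vacation): vacation: 800 + 400 = 1200. Balances: taxes=700, vacation=1200, escrow=700, payroll=400
Event 4 (deposit 100 to taxes): taxes: 700 + 100 = 800. Balances: taxes=800, vacation=1200, escrow=700, payroll=400
Event 5 (deposit 300 to vacation): vacation: 1200 + 300 = 1500. Balances: taxes=800, vacation=1500, escrow=700, payroll=400
Event 6 (transfer 100 payroll -> escrow): payroll: 400 - 100 = 300, escrow: 700 + 100 = 800. Balances: taxes=800, vacation=1500, escrow=800, payroll=300
Event 7 (transfer 300 taxes -> vacation): taxes: 800 - 300 = 500, vacation: 1500 + 300 = 1800. Balances: taxes=500, vacation=1800, escrow=800, payroll=300

Final balance of taxes: 500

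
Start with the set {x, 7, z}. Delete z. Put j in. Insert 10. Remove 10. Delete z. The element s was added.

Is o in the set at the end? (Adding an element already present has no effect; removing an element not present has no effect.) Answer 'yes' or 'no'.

Answer: no

Derivation:
Tracking the set through each operation:
Start: {7, x, z}
Event 1 (remove z): removed. Set: {7, x}
Event 2 (add j): added. Set: {7, j, x}
Event 3 (add 10): added. Set: {10, 7, j, x}
Event 4 (remove 10): removed. Set: {7, j, x}
Event 5 (remove z): not present, no change. Set: {7, j, x}
Event 6 (add s): added. Set: {7, j, s, x}

Final set: {7, j, s, x} (size 4)
o is NOT in the final set.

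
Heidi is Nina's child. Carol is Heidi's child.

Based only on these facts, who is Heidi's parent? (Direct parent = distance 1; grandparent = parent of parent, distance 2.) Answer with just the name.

Reconstructing the parent chain from the given facts:
  Nina -> Heidi -> Carol
(each arrow means 'parent of the next')
Positions in the chain (0 = top):
  position of Nina: 0
  position of Heidi: 1
  position of Carol: 2

Heidi is at position 1; the parent is 1 step up the chain, i.e. position 0: Nina.

Answer: Nina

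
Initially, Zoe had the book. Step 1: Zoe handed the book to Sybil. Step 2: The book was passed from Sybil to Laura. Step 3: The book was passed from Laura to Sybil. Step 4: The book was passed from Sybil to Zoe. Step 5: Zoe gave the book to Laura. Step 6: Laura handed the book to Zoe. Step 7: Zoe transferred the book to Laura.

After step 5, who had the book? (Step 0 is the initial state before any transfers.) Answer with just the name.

Tracking the book holder through step 5:
After step 0 (start): Zoe
After step 1: Sybil
After step 2: Laura
After step 3: Sybil
After step 4: Zoe
After step 5: Laura

At step 5, the holder is Laura.

Answer: Laura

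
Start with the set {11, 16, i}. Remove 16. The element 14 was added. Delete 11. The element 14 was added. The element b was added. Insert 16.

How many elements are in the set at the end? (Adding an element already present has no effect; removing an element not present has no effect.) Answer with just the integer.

Tracking the set through each operation:
Start: {11, 16, i}
Event 1 (remove 16): removed. Set: {11, i}
Event 2 (add 14): added. Set: {11, 14, i}
Event 3 (remove 11): removed. Set: {14, i}
Event 4 (add 14): already present, no change. Set: {14, i}
Event 5 (add b): added. Set: {14, b, i}
Event 6 (add 16): added. Set: {14, 16, b, i}

Final set: {14, 16, b, i} (size 4)

Answer: 4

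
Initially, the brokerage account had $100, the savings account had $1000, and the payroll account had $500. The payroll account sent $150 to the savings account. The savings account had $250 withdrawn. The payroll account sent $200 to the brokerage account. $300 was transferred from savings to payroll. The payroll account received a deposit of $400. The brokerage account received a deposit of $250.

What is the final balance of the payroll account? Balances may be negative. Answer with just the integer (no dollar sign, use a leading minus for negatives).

Answer: 850

Derivation:
Tracking account balances step by step:
Start: brokerage=100, savings=1000, payroll=500
Event 1 (transfer 150 payroll -> savings): payroll: 500 - 150 = 350, savings: 1000 + 150 = 1150. Balances: brokerage=100, savings=1150, payroll=350
Event 2 (withdraw 250 from savings): savings: 1150 - 250 = 900. Balances: brokerage=100, savings=900, payroll=350
Event 3 (transfer 200 payroll -> brokerage): payroll: 350 - 200 = 150, brokerage: 100 + 200 = 300. Balances: brokerage=300, savings=900, payroll=150
Event 4 (transfer 300 savings -> payroll): savings: 900 - 300 = 600, payroll: 150 + 300 = 450. Balances: brokerage=300, savings=600, payroll=450
Event 5 (deposit 400 to payroll): payroll: 450 + 400 = 850. Balances: brokerage=300, savings=600, payroll=850
Event 6 (deposit 250 to brokerage): brokerage: 300 + 250 = 550. Balances: brokerage=550, savings=600, payroll=850

Final balance of payroll: 850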